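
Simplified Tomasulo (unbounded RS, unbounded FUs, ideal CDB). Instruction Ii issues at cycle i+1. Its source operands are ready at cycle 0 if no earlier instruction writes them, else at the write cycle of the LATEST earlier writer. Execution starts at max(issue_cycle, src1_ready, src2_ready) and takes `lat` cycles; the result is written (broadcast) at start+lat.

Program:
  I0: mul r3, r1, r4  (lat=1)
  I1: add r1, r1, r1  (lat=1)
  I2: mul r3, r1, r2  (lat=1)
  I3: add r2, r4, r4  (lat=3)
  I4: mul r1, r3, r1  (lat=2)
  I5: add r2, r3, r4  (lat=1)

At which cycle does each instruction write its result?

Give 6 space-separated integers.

Answer: 2 3 4 7 7 7

Derivation:
I0 mul r3: issue@1 deps=(None,None) exec_start@1 write@2
I1 add r1: issue@2 deps=(None,None) exec_start@2 write@3
I2 mul r3: issue@3 deps=(1,None) exec_start@3 write@4
I3 add r2: issue@4 deps=(None,None) exec_start@4 write@7
I4 mul r1: issue@5 deps=(2,1) exec_start@5 write@7
I5 add r2: issue@6 deps=(2,None) exec_start@6 write@7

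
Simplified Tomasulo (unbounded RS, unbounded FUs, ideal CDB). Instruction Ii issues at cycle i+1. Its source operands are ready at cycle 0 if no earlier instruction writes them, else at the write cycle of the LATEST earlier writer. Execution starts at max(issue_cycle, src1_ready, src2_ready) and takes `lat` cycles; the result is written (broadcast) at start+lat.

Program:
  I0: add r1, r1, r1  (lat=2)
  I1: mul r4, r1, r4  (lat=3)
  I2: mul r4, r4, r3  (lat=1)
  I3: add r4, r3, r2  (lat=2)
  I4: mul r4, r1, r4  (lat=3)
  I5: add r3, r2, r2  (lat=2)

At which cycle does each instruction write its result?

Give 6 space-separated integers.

Answer: 3 6 7 6 9 8

Derivation:
I0 add r1: issue@1 deps=(None,None) exec_start@1 write@3
I1 mul r4: issue@2 deps=(0,None) exec_start@3 write@6
I2 mul r4: issue@3 deps=(1,None) exec_start@6 write@7
I3 add r4: issue@4 deps=(None,None) exec_start@4 write@6
I4 mul r4: issue@5 deps=(0,3) exec_start@6 write@9
I5 add r3: issue@6 deps=(None,None) exec_start@6 write@8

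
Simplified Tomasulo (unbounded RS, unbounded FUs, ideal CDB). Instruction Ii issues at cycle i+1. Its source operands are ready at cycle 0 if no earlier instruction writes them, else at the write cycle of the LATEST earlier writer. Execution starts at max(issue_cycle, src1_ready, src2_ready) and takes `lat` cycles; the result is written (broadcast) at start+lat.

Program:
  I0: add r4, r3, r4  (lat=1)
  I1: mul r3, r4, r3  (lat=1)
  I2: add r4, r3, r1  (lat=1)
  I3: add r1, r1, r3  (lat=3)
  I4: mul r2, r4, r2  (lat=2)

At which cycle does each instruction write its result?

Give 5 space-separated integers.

I0 add r4: issue@1 deps=(None,None) exec_start@1 write@2
I1 mul r3: issue@2 deps=(0,None) exec_start@2 write@3
I2 add r4: issue@3 deps=(1,None) exec_start@3 write@4
I3 add r1: issue@4 deps=(None,1) exec_start@4 write@7
I4 mul r2: issue@5 deps=(2,None) exec_start@5 write@7

Answer: 2 3 4 7 7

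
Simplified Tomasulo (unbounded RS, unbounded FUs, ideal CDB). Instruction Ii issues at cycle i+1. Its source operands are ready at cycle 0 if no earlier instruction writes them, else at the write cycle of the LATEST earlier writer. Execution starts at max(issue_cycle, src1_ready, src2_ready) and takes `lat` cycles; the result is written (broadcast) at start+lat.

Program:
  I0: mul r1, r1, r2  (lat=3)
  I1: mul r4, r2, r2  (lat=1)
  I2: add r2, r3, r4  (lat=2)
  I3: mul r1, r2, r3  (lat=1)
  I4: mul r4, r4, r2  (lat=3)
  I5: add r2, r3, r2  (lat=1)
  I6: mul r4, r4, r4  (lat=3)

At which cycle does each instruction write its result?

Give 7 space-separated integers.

I0 mul r1: issue@1 deps=(None,None) exec_start@1 write@4
I1 mul r4: issue@2 deps=(None,None) exec_start@2 write@3
I2 add r2: issue@3 deps=(None,1) exec_start@3 write@5
I3 mul r1: issue@4 deps=(2,None) exec_start@5 write@6
I4 mul r4: issue@5 deps=(1,2) exec_start@5 write@8
I5 add r2: issue@6 deps=(None,2) exec_start@6 write@7
I6 mul r4: issue@7 deps=(4,4) exec_start@8 write@11

Answer: 4 3 5 6 8 7 11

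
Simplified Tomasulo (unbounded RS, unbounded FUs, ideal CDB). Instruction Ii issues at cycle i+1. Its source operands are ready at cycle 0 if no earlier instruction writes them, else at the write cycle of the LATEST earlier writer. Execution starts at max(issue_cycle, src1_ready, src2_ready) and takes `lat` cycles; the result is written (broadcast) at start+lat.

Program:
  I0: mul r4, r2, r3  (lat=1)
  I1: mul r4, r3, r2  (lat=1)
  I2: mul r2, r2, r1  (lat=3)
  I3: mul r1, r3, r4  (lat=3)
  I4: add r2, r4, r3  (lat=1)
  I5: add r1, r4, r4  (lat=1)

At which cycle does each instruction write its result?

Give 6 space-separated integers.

Answer: 2 3 6 7 6 7

Derivation:
I0 mul r4: issue@1 deps=(None,None) exec_start@1 write@2
I1 mul r4: issue@2 deps=(None,None) exec_start@2 write@3
I2 mul r2: issue@3 deps=(None,None) exec_start@3 write@6
I3 mul r1: issue@4 deps=(None,1) exec_start@4 write@7
I4 add r2: issue@5 deps=(1,None) exec_start@5 write@6
I5 add r1: issue@6 deps=(1,1) exec_start@6 write@7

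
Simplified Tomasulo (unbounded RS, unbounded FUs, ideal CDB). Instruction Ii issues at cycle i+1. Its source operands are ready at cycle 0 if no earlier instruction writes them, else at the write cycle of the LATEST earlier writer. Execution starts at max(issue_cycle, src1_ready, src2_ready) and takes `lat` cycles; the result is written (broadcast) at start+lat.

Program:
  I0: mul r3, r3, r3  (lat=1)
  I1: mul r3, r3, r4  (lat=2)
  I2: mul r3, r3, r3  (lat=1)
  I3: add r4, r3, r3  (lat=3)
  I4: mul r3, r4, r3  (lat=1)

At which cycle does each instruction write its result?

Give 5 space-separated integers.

Answer: 2 4 5 8 9

Derivation:
I0 mul r3: issue@1 deps=(None,None) exec_start@1 write@2
I1 mul r3: issue@2 deps=(0,None) exec_start@2 write@4
I2 mul r3: issue@3 deps=(1,1) exec_start@4 write@5
I3 add r4: issue@4 deps=(2,2) exec_start@5 write@8
I4 mul r3: issue@5 deps=(3,2) exec_start@8 write@9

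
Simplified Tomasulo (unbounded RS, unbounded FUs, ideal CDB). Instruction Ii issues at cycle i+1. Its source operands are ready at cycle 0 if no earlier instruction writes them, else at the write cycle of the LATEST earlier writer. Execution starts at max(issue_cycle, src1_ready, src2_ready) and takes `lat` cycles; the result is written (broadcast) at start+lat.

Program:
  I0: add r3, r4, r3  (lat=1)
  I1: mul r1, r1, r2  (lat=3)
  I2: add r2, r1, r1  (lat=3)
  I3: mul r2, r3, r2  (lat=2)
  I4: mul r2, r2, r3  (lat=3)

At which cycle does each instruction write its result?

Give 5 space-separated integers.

Answer: 2 5 8 10 13

Derivation:
I0 add r3: issue@1 deps=(None,None) exec_start@1 write@2
I1 mul r1: issue@2 deps=(None,None) exec_start@2 write@5
I2 add r2: issue@3 deps=(1,1) exec_start@5 write@8
I3 mul r2: issue@4 deps=(0,2) exec_start@8 write@10
I4 mul r2: issue@5 deps=(3,0) exec_start@10 write@13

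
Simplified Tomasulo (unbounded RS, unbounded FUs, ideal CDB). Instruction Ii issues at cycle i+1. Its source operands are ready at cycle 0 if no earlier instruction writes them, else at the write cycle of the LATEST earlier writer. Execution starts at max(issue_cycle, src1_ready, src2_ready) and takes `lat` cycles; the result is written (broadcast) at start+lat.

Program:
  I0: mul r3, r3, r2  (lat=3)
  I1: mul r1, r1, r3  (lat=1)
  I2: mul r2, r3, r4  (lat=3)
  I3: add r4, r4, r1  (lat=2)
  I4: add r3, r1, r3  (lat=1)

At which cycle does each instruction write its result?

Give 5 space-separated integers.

I0 mul r3: issue@1 deps=(None,None) exec_start@1 write@4
I1 mul r1: issue@2 deps=(None,0) exec_start@4 write@5
I2 mul r2: issue@3 deps=(0,None) exec_start@4 write@7
I3 add r4: issue@4 deps=(None,1) exec_start@5 write@7
I4 add r3: issue@5 deps=(1,0) exec_start@5 write@6

Answer: 4 5 7 7 6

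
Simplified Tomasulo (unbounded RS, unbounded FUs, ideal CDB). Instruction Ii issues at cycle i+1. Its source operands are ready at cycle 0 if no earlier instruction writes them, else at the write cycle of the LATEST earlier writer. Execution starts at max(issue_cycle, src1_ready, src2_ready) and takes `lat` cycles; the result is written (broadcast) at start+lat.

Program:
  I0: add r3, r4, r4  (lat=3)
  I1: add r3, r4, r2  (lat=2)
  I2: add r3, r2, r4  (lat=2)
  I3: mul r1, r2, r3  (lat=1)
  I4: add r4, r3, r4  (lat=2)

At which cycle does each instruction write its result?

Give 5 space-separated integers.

I0 add r3: issue@1 deps=(None,None) exec_start@1 write@4
I1 add r3: issue@2 deps=(None,None) exec_start@2 write@4
I2 add r3: issue@3 deps=(None,None) exec_start@3 write@5
I3 mul r1: issue@4 deps=(None,2) exec_start@5 write@6
I4 add r4: issue@5 deps=(2,None) exec_start@5 write@7

Answer: 4 4 5 6 7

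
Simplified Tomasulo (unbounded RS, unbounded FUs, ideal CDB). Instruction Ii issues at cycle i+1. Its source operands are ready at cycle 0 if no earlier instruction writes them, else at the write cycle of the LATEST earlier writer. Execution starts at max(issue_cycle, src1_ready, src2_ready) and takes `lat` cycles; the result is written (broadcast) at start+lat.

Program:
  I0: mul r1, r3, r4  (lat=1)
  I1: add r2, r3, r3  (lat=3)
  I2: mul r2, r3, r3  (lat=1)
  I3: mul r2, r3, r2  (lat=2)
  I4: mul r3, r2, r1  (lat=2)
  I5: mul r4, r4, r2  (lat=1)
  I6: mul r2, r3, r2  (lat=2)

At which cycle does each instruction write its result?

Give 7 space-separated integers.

Answer: 2 5 4 6 8 7 10

Derivation:
I0 mul r1: issue@1 deps=(None,None) exec_start@1 write@2
I1 add r2: issue@2 deps=(None,None) exec_start@2 write@5
I2 mul r2: issue@3 deps=(None,None) exec_start@3 write@4
I3 mul r2: issue@4 deps=(None,2) exec_start@4 write@6
I4 mul r3: issue@5 deps=(3,0) exec_start@6 write@8
I5 mul r4: issue@6 deps=(None,3) exec_start@6 write@7
I6 mul r2: issue@7 deps=(4,3) exec_start@8 write@10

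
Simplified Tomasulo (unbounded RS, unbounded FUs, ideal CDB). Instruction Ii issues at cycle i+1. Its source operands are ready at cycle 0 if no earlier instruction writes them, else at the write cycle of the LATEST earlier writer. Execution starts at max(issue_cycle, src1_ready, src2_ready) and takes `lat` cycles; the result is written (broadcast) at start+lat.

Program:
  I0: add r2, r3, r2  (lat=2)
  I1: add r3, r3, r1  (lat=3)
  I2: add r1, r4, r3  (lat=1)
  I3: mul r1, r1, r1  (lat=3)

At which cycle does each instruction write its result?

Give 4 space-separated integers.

I0 add r2: issue@1 deps=(None,None) exec_start@1 write@3
I1 add r3: issue@2 deps=(None,None) exec_start@2 write@5
I2 add r1: issue@3 deps=(None,1) exec_start@5 write@6
I3 mul r1: issue@4 deps=(2,2) exec_start@6 write@9

Answer: 3 5 6 9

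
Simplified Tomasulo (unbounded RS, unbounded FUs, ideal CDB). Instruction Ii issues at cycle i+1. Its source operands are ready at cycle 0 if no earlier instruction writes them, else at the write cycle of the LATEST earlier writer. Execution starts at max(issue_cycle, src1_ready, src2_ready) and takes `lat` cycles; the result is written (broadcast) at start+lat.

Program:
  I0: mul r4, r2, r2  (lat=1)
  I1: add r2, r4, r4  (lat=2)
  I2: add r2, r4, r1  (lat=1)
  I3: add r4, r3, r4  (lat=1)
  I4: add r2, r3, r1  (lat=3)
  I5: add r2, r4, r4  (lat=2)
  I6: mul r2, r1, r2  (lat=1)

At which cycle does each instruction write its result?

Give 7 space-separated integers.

Answer: 2 4 4 5 8 8 9

Derivation:
I0 mul r4: issue@1 deps=(None,None) exec_start@1 write@2
I1 add r2: issue@2 deps=(0,0) exec_start@2 write@4
I2 add r2: issue@3 deps=(0,None) exec_start@3 write@4
I3 add r4: issue@4 deps=(None,0) exec_start@4 write@5
I4 add r2: issue@5 deps=(None,None) exec_start@5 write@8
I5 add r2: issue@6 deps=(3,3) exec_start@6 write@8
I6 mul r2: issue@7 deps=(None,5) exec_start@8 write@9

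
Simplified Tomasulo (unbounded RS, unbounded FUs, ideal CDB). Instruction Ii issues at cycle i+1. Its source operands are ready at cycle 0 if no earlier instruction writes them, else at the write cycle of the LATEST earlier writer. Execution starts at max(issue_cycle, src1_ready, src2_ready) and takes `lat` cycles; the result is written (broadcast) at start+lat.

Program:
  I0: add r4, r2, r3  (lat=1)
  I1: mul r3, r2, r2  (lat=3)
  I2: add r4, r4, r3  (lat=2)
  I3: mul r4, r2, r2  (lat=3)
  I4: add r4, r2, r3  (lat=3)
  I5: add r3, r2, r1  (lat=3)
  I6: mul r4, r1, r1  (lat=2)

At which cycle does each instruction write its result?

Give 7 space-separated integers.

Answer: 2 5 7 7 8 9 9

Derivation:
I0 add r4: issue@1 deps=(None,None) exec_start@1 write@2
I1 mul r3: issue@2 deps=(None,None) exec_start@2 write@5
I2 add r4: issue@3 deps=(0,1) exec_start@5 write@7
I3 mul r4: issue@4 deps=(None,None) exec_start@4 write@7
I4 add r4: issue@5 deps=(None,1) exec_start@5 write@8
I5 add r3: issue@6 deps=(None,None) exec_start@6 write@9
I6 mul r4: issue@7 deps=(None,None) exec_start@7 write@9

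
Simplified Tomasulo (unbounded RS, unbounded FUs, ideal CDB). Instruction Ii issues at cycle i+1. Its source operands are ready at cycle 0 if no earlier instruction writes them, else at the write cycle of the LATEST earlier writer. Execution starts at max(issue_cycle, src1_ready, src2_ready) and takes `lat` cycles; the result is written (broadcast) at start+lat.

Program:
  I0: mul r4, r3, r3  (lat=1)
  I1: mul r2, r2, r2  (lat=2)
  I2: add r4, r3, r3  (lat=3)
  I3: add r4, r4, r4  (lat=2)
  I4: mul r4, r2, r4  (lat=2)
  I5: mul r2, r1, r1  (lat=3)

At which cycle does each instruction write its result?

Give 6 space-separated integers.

I0 mul r4: issue@1 deps=(None,None) exec_start@1 write@2
I1 mul r2: issue@2 deps=(None,None) exec_start@2 write@4
I2 add r4: issue@3 deps=(None,None) exec_start@3 write@6
I3 add r4: issue@4 deps=(2,2) exec_start@6 write@8
I4 mul r4: issue@5 deps=(1,3) exec_start@8 write@10
I5 mul r2: issue@6 deps=(None,None) exec_start@6 write@9

Answer: 2 4 6 8 10 9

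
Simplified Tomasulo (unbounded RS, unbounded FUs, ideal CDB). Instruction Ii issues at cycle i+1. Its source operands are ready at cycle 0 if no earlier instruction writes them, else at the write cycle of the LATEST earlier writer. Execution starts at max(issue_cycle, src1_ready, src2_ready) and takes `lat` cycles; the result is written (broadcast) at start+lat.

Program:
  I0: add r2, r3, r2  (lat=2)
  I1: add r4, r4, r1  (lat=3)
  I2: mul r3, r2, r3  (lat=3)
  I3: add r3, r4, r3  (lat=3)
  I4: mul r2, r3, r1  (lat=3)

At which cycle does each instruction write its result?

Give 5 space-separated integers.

Answer: 3 5 6 9 12

Derivation:
I0 add r2: issue@1 deps=(None,None) exec_start@1 write@3
I1 add r4: issue@2 deps=(None,None) exec_start@2 write@5
I2 mul r3: issue@3 deps=(0,None) exec_start@3 write@6
I3 add r3: issue@4 deps=(1,2) exec_start@6 write@9
I4 mul r2: issue@5 deps=(3,None) exec_start@9 write@12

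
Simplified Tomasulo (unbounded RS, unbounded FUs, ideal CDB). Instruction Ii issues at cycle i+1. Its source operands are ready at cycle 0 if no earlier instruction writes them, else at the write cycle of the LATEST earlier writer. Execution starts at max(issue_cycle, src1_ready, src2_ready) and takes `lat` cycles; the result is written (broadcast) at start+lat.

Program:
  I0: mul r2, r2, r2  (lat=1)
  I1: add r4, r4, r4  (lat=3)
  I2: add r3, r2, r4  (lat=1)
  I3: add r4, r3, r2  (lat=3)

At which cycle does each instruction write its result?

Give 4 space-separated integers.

Answer: 2 5 6 9

Derivation:
I0 mul r2: issue@1 deps=(None,None) exec_start@1 write@2
I1 add r4: issue@2 deps=(None,None) exec_start@2 write@5
I2 add r3: issue@3 deps=(0,1) exec_start@5 write@6
I3 add r4: issue@4 deps=(2,0) exec_start@6 write@9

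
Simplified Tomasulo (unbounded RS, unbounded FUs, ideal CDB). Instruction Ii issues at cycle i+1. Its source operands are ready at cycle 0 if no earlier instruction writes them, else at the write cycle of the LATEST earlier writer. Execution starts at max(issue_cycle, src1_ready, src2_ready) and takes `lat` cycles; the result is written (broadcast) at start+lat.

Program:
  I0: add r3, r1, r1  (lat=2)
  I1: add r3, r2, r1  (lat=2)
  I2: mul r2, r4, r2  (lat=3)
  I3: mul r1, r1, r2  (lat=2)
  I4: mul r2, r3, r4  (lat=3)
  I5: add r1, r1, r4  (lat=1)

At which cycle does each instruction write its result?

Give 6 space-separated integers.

Answer: 3 4 6 8 8 9

Derivation:
I0 add r3: issue@1 deps=(None,None) exec_start@1 write@3
I1 add r3: issue@2 deps=(None,None) exec_start@2 write@4
I2 mul r2: issue@3 deps=(None,None) exec_start@3 write@6
I3 mul r1: issue@4 deps=(None,2) exec_start@6 write@8
I4 mul r2: issue@5 deps=(1,None) exec_start@5 write@8
I5 add r1: issue@6 deps=(3,None) exec_start@8 write@9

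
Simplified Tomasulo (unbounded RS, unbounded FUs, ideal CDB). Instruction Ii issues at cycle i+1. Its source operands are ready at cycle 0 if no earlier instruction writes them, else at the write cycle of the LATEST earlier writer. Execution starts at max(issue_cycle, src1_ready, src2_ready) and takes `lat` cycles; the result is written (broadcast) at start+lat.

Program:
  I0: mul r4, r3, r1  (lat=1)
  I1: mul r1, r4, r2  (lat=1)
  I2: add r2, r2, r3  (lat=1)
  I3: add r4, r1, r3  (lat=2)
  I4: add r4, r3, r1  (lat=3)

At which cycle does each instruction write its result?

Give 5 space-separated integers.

Answer: 2 3 4 6 8

Derivation:
I0 mul r4: issue@1 deps=(None,None) exec_start@1 write@2
I1 mul r1: issue@2 deps=(0,None) exec_start@2 write@3
I2 add r2: issue@3 deps=(None,None) exec_start@3 write@4
I3 add r4: issue@4 deps=(1,None) exec_start@4 write@6
I4 add r4: issue@5 deps=(None,1) exec_start@5 write@8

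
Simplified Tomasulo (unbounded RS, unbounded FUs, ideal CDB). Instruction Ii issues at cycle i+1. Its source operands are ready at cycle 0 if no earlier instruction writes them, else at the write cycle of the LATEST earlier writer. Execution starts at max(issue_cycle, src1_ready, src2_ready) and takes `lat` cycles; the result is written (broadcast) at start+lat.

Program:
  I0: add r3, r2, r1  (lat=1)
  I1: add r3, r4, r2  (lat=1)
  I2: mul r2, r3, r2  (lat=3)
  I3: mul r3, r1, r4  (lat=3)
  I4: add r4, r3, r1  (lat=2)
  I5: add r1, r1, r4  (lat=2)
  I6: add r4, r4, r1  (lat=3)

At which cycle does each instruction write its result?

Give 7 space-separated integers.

I0 add r3: issue@1 deps=(None,None) exec_start@1 write@2
I1 add r3: issue@2 deps=(None,None) exec_start@2 write@3
I2 mul r2: issue@3 deps=(1,None) exec_start@3 write@6
I3 mul r3: issue@4 deps=(None,None) exec_start@4 write@7
I4 add r4: issue@5 deps=(3,None) exec_start@7 write@9
I5 add r1: issue@6 deps=(None,4) exec_start@9 write@11
I6 add r4: issue@7 deps=(4,5) exec_start@11 write@14

Answer: 2 3 6 7 9 11 14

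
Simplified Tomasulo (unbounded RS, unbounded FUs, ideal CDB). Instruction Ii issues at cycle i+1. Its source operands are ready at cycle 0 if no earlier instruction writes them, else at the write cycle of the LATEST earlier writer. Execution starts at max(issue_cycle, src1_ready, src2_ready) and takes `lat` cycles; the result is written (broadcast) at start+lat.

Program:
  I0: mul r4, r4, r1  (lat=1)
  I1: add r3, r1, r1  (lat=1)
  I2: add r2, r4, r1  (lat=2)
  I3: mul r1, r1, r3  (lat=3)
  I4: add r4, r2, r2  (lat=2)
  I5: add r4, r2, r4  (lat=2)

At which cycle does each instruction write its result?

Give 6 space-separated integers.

Answer: 2 3 5 7 7 9

Derivation:
I0 mul r4: issue@1 deps=(None,None) exec_start@1 write@2
I1 add r3: issue@2 deps=(None,None) exec_start@2 write@3
I2 add r2: issue@3 deps=(0,None) exec_start@3 write@5
I3 mul r1: issue@4 deps=(None,1) exec_start@4 write@7
I4 add r4: issue@5 deps=(2,2) exec_start@5 write@7
I5 add r4: issue@6 deps=(2,4) exec_start@7 write@9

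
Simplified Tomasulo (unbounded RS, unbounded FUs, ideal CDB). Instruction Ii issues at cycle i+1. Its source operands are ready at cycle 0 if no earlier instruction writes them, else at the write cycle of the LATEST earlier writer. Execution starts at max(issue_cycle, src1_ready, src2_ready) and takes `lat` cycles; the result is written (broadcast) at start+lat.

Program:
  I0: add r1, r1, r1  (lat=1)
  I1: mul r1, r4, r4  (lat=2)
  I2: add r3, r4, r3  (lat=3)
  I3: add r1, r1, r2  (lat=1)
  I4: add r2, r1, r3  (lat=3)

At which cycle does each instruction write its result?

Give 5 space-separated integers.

I0 add r1: issue@1 deps=(None,None) exec_start@1 write@2
I1 mul r1: issue@2 deps=(None,None) exec_start@2 write@4
I2 add r3: issue@3 deps=(None,None) exec_start@3 write@6
I3 add r1: issue@4 deps=(1,None) exec_start@4 write@5
I4 add r2: issue@5 deps=(3,2) exec_start@6 write@9

Answer: 2 4 6 5 9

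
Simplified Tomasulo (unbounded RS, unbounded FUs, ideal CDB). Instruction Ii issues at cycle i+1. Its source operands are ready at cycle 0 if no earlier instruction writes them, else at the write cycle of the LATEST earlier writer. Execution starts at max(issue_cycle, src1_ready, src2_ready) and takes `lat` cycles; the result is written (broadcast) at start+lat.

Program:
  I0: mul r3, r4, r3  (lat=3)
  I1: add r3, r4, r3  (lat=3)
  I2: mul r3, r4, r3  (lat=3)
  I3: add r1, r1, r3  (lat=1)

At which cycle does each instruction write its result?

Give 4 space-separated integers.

Answer: 4 7 10 11

Derivation:
I0 mul r3: issue@1 deps=(None,None) exec_start@1 write@4
I1 add r3: issue@2 deps=(None,0) exec_start@4 write@7
I2 mul r3: issue@3 deps=(None,1) exec_start@7 write@10
I3 add r1: issue@4 deps=(None,2) exec_start@10 write@11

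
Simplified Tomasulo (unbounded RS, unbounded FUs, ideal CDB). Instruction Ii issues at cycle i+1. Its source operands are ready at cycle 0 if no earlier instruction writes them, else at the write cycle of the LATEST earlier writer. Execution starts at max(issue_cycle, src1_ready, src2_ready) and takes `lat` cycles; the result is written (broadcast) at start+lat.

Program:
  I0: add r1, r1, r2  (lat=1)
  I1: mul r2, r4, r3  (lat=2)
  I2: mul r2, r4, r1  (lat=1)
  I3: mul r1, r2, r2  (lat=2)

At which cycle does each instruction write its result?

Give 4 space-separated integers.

Answer: 2 4 4 6

Derivation:
I0 add r1: issue@1 deps=(None,None) exec_start@1 write@2
I1 mul r2: issue@2 deps=(None,None) exec_start@2 write@4
I2 mul r2: issue@3 deps=(None,0) exec_start@3 write@4
I3 mul r1: issue@4 deps=(2,2) exec_start@4 write@6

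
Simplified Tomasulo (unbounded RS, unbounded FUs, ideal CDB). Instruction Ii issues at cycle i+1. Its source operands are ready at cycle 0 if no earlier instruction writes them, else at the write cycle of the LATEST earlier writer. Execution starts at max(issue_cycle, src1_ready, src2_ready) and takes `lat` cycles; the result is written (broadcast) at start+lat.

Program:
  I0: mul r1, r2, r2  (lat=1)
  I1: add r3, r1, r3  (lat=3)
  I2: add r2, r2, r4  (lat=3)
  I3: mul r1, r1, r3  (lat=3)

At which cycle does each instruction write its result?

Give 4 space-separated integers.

Answer: 2 5 6 8

Derivation:
I0 mul r1: issue@1 deps=(None,None) exec_start@1 write@2
I1 add r3: issue@2 deps=(0,None) exec_start@2 write@5
I2 add r2: issue@3 deps=(None,None) exec_start@3 write@6
I3 mul r1: issue@4 deps=(0,1) exec_start@5 write@8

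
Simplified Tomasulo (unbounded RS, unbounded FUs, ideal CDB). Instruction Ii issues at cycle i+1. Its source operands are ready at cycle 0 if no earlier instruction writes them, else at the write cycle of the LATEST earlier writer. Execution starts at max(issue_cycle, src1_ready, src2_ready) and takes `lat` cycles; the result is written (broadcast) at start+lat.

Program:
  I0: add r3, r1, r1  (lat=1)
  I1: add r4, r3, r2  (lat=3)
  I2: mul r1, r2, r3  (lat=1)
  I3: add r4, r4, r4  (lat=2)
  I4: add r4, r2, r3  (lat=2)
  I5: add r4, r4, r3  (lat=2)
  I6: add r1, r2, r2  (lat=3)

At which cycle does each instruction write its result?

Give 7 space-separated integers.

Answer: 2 5 4 7 7 9 10

Derivation:
I0 add r3: issue@1 deps=(None,None) exec_start@1 write@2
I1 add r4: issue@2 deps=(0,None) exec_start@2 write@5
I2 mul r1: issue@3 deps=(None,0) exec_start@3 write@4
I3 add r4: issue@4 deps=(1,1) exec_start@5 write@7
I4 add r4: issue@5 deps=(None,0) exec_start@5 write@7
I5 add r4: issue@6 deps=(4,0) exec_start@7 write@9
I6 add r1: issue@7 deps=(None,None) exec_start@7 write@10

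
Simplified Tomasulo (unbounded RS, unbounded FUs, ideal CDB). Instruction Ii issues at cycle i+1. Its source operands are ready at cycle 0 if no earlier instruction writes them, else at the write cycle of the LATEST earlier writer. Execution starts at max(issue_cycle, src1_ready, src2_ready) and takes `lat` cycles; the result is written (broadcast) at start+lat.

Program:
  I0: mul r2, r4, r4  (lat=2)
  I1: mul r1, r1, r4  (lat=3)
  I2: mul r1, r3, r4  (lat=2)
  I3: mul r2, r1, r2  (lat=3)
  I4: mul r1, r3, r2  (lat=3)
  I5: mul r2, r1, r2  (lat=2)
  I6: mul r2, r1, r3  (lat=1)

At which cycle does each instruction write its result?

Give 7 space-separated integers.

Answer: 3 5 5 8 11 13 12

Derivation:
I0 mul r2: issue@1 deps=(None,None) exec_start@1 write@3
I1 mul r1: issue@2 deps=(None,None) exec_start@2 write@5
I2 mul r1: issue@3 deps=(None,None) exec_start@3 write@5
I3 mul r2: issue@4 deps=(2,0) exec_start@5 write@8
I4 mul r1: issue@5 deps=(None,3) exec_start@8 write@11
I5 mul r2: issue@6 deps=(4,3) exec_start@11 write@13
I6 mul r2: issue@7 deps=(4,None) exec_start@11 write@12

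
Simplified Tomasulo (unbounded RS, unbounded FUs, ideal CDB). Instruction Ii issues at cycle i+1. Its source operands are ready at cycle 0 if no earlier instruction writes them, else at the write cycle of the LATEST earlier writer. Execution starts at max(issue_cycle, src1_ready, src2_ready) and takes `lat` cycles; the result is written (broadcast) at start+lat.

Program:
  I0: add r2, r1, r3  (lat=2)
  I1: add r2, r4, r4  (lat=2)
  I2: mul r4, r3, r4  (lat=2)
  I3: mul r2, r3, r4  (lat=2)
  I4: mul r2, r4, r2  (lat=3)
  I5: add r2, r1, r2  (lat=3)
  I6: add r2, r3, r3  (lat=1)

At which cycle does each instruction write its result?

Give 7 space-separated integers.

Answer: 3 4 5 7 10 13 8

Derivation:
I0 add r2: issue@1 deps=(None,None) exec_start@1 write@3
I1 add r2: issue@2 deps=(None,None) exec_start@2 write@4
I2 mul r4: issue@3 deps=(None,None) exec_start@3 write@5
I3 mul r2: issue@4 deps=(None,2) exec_start@5 write@7
I4 mul r2: issue@5 deps=(2,3) exec_start@7 write@10
I5 add r2: issue@6 deps=(None,4) exec_start@10 write@13
I6 add r2: issue@7 deps=(None,None) exec_start@7 write@8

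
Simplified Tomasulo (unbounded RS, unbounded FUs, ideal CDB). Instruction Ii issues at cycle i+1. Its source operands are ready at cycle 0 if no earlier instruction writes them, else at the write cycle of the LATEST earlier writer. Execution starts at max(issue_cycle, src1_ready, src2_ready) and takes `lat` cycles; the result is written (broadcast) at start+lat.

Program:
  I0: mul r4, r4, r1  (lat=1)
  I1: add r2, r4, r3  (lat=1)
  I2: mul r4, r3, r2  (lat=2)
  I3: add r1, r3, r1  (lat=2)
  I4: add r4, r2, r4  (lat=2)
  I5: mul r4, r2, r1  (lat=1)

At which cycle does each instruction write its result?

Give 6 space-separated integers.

Answer: 2 3 5 6 7 7

Derivation:
I0 mul r4: issue@1 deps=(None,None) exec_start@1 write@2
I1 add r2: issue@2 deps=(0,None) exec_start@2 write@3
I2 mul r4: issue@3 deps=(None,1) exec_start@3 write@5
I3 add r1: issue@4 deps=(None,None) exec_start@4 write@6
I4 add r4: issue@5 deps=(1,2) exec_start@5 write@7
I5 mul r4: issue@6 deps=(1,3) exec_start@6 write@7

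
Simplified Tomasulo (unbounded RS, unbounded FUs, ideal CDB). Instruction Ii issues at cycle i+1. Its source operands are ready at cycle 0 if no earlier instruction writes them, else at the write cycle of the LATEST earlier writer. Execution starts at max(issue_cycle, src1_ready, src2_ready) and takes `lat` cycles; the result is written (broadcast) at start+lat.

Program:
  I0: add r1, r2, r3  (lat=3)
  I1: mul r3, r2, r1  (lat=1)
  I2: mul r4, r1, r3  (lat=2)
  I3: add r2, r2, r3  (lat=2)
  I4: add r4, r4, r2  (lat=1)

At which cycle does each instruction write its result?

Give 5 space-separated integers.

Answer: 4 5 7 7 8

Derivation:
I0 add r1: issue@1 deps=(None,None) exec_start@1 write@4
I1 mul r3: issue@2 deps=(None,0) exec_start@4 write@5
I2 mul r4: issue@3 deps=(0,1) exec_start@5 write@7
I3 add r2: issue@4 deps=(None,1) exec_start@5 write@7
I4 add r4: issue@5 deps=(2,3) exec_start@7 write@8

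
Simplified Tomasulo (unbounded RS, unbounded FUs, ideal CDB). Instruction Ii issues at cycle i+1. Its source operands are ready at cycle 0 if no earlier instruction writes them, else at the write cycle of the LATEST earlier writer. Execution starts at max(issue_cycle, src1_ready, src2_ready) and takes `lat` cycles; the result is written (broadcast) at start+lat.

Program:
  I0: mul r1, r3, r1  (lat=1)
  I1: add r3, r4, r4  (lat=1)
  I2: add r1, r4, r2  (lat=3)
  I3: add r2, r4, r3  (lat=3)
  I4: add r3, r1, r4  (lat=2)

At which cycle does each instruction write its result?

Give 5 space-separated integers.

Answer: 2 3 6 7 8

Derivation:
I0 mul r1: issue@1 deps=(None,None) exec_start@1 write@2
I1 add r3: issue@2 deps=(None,None) exec_start@2 write@3
I2 add r1: issue@3 deps=(None,None) exec_start@3 write@6
I3 add r2: issue@4 deps=(None,1) exec_start@4 write@7
I4 add r3: issue@5 deps=(2,None) exec_start@6 write@8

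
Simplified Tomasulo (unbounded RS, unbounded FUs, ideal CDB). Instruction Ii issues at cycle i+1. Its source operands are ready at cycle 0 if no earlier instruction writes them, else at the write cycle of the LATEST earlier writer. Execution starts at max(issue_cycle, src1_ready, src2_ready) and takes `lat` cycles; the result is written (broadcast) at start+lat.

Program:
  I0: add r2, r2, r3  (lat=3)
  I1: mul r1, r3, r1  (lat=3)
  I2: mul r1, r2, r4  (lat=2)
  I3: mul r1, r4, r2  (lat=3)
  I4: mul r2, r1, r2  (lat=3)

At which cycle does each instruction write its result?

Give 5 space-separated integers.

I0 add r2: issue@1 deps=(None,None) exec_start@1 write@4
I1 mul r1: issue@2 deps=(None,None) exec_start@2 write@5
I2 mul r1: issue@3 deps=(0,None) exec_start@4 write@6
I3 mul r1: issue@4 deps=(None,0) exec_start@4 write@7
I4 mul r2: issue@5 deps=(3,0) exec_start@7 write@10

Answer: 4 5 6 7 10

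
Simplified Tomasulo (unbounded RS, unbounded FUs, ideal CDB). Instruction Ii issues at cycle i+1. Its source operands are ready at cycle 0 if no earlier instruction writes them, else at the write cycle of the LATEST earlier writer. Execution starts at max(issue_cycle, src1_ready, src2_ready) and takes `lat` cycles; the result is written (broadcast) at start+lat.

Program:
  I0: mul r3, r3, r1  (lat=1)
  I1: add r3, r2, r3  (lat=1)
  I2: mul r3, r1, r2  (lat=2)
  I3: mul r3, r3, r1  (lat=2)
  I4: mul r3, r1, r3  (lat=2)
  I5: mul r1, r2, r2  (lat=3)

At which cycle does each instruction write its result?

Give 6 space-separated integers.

I0 mul r3: issue@1 deps=(None,None) exec_start@1 write@2
I1 add r3: issue@2 deps=(None,0) exec_start@2 write@3
I2 mul r3: issue@3 deps=(None,None) exec_start@3 write@5
I3 mul r3: issue@4 deps=(2,None) exec_start@5 write@7
I4 mul r3: issue@5 deps=(None,3) exec_start@7 write@9
I5 mul r1: issue@6 deps=(None,None) exec_start@6 write@9

Answer: 2 3 5 7 9 9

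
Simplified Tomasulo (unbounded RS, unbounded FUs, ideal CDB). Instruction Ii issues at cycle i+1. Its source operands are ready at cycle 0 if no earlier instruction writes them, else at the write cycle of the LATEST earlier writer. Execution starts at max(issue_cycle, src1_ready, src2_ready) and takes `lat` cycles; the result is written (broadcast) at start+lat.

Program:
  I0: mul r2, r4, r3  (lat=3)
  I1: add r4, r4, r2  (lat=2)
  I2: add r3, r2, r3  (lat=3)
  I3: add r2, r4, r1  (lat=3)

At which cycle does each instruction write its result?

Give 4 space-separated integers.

I0 mul r2: issue@1 deps=(None,None) exec_start@1 write@4
I1 add r4: issue@2 deps=(None,0) exec_start@4 write@6
I2 add r3: issue@3 deps=(0,None) exec_start@4 write@7
I3 add r2: issue@4 deps=(1,None) exec_start@6 write@9

Answer: 4 6 7 9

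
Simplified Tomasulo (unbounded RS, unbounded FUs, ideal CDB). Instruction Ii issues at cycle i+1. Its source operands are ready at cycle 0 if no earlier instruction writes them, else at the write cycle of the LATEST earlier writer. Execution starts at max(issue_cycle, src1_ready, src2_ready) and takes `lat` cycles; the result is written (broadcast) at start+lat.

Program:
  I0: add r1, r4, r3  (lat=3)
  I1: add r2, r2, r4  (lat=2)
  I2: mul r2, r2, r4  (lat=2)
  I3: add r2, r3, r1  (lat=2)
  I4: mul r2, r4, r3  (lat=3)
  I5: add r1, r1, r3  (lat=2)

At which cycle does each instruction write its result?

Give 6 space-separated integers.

Answer: 4 4 6 6 8 8

Derivation:
I0 add r1: issue@1 deps=(None,None) exec_start@1 write@4
I1 add r2: issue@2 deps=(None,None) exec_start@2 write@4
I2 mul r2: issue@3 deps=(1,None) exec_start@4 write@6
I3 add r2: issue@4 deps=(None,0) exec_start@4 write@6
I4 mul r2: issue@5 deps=(None,None) exec_start@5 write@8
I5 add r1: issue@6 deps=(0,None) exec_start@6 write@8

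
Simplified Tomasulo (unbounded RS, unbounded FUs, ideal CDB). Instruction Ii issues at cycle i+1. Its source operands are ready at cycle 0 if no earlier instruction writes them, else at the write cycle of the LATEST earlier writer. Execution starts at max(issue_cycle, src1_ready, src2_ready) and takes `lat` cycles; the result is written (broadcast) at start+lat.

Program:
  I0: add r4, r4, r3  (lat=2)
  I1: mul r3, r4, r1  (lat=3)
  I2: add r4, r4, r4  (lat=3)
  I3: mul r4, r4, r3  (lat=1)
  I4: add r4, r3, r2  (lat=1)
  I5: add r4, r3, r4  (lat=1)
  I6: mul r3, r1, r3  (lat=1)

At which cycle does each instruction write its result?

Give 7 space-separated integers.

Answer: 3 6 6 7 7 8 8

Derivation:
I0 add r4: issue@1 deps=(None,None) exec_start@1 write@3
I1 mul r3: issue@2 deps=(0,None) exec_start@3 write@6
I2 add r4: issue@3 deps=(0,0) exec_start@3 write@6
I3 mul r4: issue@4 deps=(2,1) exec_start@6 write@7
I4 add r4: issue@5 deps=(1,None) exec_start@6 write@7
I5 add r4: issue@6 deps=(1,4) exec_start@7 write@8
I6 mul r3: issue@7 deps=(None,1) exec_start@7 write@8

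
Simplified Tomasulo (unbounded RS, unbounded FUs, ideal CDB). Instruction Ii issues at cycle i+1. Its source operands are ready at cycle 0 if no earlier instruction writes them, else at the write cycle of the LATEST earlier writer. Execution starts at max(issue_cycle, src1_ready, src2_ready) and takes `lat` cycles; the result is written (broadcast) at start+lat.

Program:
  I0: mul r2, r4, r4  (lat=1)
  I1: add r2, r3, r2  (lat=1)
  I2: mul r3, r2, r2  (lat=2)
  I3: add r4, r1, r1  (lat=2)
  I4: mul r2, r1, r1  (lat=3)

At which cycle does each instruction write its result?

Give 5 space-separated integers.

Answer: 2 3 5 6 8

Derivation:
I0 mul r2: issue@1 deps=(None,None) exec_start@1 write@2
I1 add r2: issue@2 deps=(None,0) exec_start@2 write@3
I2 mul r3: issue@3 deps=(1,1) exec_start@3 write@5
I3 add r4: issue@4 deps=(None,None) exec_start@4 write@6
I4 mul r2: issue@5 deps=(None,None) exec_start@5 write@8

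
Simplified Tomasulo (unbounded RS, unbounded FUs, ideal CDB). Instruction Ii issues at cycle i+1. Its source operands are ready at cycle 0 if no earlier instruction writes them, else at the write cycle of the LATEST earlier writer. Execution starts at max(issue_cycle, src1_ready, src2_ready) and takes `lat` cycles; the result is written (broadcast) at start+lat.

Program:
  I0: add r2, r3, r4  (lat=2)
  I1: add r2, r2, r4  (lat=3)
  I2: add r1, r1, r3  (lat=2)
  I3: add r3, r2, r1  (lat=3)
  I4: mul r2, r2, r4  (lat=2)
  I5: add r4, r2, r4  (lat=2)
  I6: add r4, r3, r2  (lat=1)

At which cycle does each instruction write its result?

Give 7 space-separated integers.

I0 add r2: issue@1 deps=(None,None) exec_start@1 write@3
I1 add r2: issue@2 deps=(0,None) exec_start@3 write@6
I2 add r1: issue@3 deps=(None,None) exec_start@3 write@5
I3 add r3: issue@4 deps=(1,2) exec_start@6 write@9
I4 mul r2: issue@5 deps=(1,None) exec_start@6 write@8
I5 add r4: issue@6 deps=(4,None) exec_start@8 write@10
I6 add r4: issue@7 deps=(3,4) exec_start@9 write@10

Answer: 3 6 5 9 8 10 10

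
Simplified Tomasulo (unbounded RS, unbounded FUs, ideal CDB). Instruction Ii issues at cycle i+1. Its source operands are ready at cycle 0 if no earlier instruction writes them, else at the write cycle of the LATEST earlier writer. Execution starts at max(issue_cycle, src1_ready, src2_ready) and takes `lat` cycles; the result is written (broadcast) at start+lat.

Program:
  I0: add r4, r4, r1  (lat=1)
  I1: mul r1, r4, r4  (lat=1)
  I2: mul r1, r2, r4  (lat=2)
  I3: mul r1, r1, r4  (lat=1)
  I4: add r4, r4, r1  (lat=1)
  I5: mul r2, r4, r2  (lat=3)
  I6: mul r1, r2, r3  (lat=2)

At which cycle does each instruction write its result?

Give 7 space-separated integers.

Answer: 2 3 5 6 7 10 12

Derivation:
I0 add r4: issue@1 deps=(None,None) exec_start@1 write@2
I1 mul r1: issue@2 deps=(0,0) exec_start@2 write@3
I2 mul r1: issue@3 deps=(None,0) exec_start@3 write@5
I3 mul r1: issue@4 deps=(2,0) exec_start@5 write@6
I4 add r4: issue@5 deps=(0,3) exec_start@6 write@7
I5 mul r2: issue@6 deps=(4,None) exec_start@7 write@10
I6 mul r1: issue@7 deps=(5,None) exec_start@10 write@12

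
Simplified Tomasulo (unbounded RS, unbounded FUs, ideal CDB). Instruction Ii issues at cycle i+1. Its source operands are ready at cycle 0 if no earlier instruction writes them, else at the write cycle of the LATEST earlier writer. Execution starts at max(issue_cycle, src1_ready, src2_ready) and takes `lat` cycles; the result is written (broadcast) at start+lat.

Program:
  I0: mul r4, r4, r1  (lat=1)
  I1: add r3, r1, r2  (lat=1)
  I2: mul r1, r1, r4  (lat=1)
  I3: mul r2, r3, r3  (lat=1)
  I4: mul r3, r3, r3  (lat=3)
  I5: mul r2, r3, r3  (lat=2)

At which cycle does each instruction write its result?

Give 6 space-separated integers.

Answer: 2 3 4 5 8 10

Derivation:
I0 mul r4: issue@1 deps=(None,None) exec_start@1 write@2
I1 add r3: issue@2 deps=(None,None) exec_start@2 write@3
I2 mul r1: issue@3 deps=(None,0) exec_start@3 write@4
I3 mul r2: issue@4 deps=(1,1) exec_start@4 write@5
I4 mul r3: issue@5 deps=(1,1) exec_start@5 write@8
I5 mul r2: issue@6 deps=(4,4) exec_start@8 write@10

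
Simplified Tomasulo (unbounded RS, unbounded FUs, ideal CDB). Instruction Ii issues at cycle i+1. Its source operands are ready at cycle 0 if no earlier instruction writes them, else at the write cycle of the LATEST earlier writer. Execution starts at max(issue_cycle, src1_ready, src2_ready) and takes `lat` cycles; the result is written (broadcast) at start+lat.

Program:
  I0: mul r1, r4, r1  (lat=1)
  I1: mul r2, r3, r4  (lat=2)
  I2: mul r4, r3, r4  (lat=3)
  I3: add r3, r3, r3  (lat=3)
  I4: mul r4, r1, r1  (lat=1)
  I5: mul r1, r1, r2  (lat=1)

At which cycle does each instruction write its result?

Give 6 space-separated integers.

I0 mul r1: issue@1 deps=(None,None) exec_start@1 write@2
I1 mul r2: issue@2 deps=(None,None) exec_start@2 write@4
I2 mul r4: issue@3 deps=(None,None) exec_start@3 write@6
I3 add r3: issue@4 deps=(None,None) exec_start@4 write@7
I4 mul r4: issue@5 deps=(0,0) exec_start@5 write@6
I5 mul r1: issue@6 deps=(0,1) exec_start@6 write@7

Answer: 2 4 6 7 6 7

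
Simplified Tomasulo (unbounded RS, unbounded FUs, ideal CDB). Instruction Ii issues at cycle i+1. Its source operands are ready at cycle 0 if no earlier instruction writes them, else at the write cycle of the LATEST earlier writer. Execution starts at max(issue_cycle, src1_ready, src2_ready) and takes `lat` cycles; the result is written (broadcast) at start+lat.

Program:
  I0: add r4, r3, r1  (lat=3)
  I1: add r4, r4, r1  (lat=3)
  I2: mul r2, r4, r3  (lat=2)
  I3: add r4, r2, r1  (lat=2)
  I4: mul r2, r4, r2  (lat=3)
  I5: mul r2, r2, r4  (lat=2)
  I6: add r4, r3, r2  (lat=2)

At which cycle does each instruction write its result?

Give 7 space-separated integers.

I0 add r4: issue@1 deps=(None,None) exec_start@1 write@4
I1 add r4: issue@2 deps=(0,None) exec_start@4 write@7
I2 mul r2: issue@3 deps=(1,None) exec_start@7 write@9
I3 add r4: issue@4 deps=(2,None) exec_start@9 write@11
I4 mul r2: issue@5 deps=(3,2) exec_start@11 write@14
I5 mul r2: issue@6 deps=(4,3) exec_start@14 write@16
I6 add r4: issue@7 deps=(None,5) exec_start@16 write@18

Answer: 4 7 9 11 14 16 18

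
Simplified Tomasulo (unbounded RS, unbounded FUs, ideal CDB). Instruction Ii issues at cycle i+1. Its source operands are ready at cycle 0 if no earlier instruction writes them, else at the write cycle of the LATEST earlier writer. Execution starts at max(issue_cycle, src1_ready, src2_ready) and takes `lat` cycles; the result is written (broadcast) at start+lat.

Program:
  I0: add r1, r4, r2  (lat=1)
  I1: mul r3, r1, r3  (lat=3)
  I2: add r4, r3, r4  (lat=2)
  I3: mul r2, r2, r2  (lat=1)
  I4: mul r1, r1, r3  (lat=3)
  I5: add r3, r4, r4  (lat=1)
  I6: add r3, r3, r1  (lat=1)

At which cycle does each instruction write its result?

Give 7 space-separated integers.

I0 add r1: issue@1 deps=(None,None) exec_start@1 write@2
I1 mul r3: issue@2 deps=(0,None) exec_start@2 write@5
I2 add r4: issue@3 deps=(1,None) exec_start@5 write@7
I3 mul r2: issue@4 deps=(None,None) exec_start@4 write@5
I4 mul r1: issue@5 deps=(0,1) exec_start@5 write@8
I5 add r3: issue@6 deps=(2,2) exec_start@7 write@8
I6 add r3: issue@7 deps=(5,4) exec_start@8 write@9

Answer: 2 5 7 5 8 8 9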